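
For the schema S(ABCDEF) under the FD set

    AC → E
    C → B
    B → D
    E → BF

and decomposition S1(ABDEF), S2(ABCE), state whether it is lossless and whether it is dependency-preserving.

Lossless test: (ABE)⁺ = {ABDEF}, which contains all of one fragment — lossless.
Dependency preservation: every FD's attributes lie within a single fragment, so each can be enforced locally — preserved.

lossless and dependency-preserving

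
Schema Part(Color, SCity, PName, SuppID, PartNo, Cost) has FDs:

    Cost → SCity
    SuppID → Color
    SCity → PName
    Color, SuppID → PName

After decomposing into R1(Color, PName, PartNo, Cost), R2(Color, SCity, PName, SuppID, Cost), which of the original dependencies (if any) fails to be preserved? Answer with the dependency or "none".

Cost → SCity lies within R2.
SuppID → Color lies within R2.
SCity → PName lies within R2.
Color, SuppID → PName lies within R2.
Every dependency is enforceable on the fragments, so the decomposition is dependency-preserving.

none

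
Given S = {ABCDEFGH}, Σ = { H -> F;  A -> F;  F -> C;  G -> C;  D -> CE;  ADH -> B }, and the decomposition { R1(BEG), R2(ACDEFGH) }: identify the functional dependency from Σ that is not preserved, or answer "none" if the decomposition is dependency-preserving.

Check ADH → B: no single fragment contains all of {ABDH}, and the restricted closure of {ADH} across the fragments never reaches {B}.
H → F is preserved.
A → F is preserved.
F → C is preserved.
G → C is preserved.
D → CE is preserved.

ADH -> B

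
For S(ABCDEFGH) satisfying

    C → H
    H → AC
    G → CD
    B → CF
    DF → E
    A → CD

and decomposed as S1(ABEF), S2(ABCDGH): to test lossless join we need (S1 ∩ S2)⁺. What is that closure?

ABCDEFH

S1 ∩ S2 = {AB}.
B → CF applies, adding CF
A → CD applies, adding D
C → H applies, adding H
DF → E applies, adding E
Closure: {ABCDEFH}.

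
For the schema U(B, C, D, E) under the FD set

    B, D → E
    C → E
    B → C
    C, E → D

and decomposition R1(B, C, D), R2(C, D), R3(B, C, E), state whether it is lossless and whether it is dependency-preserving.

Lossless test (chase): Rows 1 and 2 agree on C; apply C→E and equate their E entries. Rows 1 and 3 agree on C; apply C→E and equate their E entries. Rows 1 and 3 agree on C, E; apply C, E→D and equate their D entries. Row 1 is now all distinguished symbols — the join is lossless.
Dependency preservation: B, D → E; C, E → D are not contained in any single fragment, but the restricted closure of each left-hand side across the fragments still reaches the right-hand side; the remaining FDs each lie inside some fragment. All dependencies are preserved.

lossless and dependency-preserving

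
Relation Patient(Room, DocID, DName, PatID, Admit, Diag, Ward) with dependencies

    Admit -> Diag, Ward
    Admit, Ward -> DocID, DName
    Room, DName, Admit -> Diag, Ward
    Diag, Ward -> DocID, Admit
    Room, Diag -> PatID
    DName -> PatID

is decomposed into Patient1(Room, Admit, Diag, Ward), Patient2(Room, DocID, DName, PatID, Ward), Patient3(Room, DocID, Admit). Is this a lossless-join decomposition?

No

Chase test. Columns are Room, DocID, DName, PatID, Admit, Diag, Ward; row i has aⱼ where attribute j ∈ Patienti, else bᵢⱼ.
Initial tableau (one row per fragment):
  row 1: a1 b12 b13 b14 a5 a6 a7
  row 2: a1 a2 a3 a4 b25 b26 a7
  row 3: a1 a2 b33 b34 a5 b36 b37
Rows 1 and 3 agree on Admit; apply Admit→Diag, Ward and equate their Diag, Ward entries.
Rows 1 and 3 agree on Admit, Ward; apply Admit, Ward→DocID, DName and equate their DocID, DName entries.
Rows 1 and 3 agree on Room, Diag; apply Room, Diag→PatID and equate their PatID entries.
No row becomes fully distinguished — the join is lossy.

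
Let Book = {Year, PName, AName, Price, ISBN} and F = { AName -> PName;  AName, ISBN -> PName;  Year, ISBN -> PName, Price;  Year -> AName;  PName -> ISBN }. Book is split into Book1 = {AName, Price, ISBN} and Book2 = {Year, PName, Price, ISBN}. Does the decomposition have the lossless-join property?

Common attributes: Book1 ∩ Book2 = {Price, ISBN}.
No dependency enlarges {Price, ISBN}, so (Price, ISBN)⁺ = {Price, ISBN}.
The closure contains neither all of Book1 = {AName, Price, ISBN} nor all of Book2 = {Year, PName, Price, ISBN}, so the common attributes are not a superkey of either fragment. The join is lossy.

No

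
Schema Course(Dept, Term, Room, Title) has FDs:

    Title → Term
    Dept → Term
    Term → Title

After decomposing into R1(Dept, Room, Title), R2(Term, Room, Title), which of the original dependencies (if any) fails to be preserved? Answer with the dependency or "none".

none

Title → Term lies within R2.
Dept → Term: restricted closure across fragments reaches Term.
Term → Title lies within R2.
Every dependency is enforceable on the fragments, so the decomposition is dependency-preserving.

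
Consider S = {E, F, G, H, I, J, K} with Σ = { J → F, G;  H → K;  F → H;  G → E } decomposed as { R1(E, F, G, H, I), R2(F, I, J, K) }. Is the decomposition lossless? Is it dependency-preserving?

lossy and not dependency-preserving

Lossless test: (F, I)⁺ = {F, H, I, K}, which is a superkey of neither fragment — lossy.
Dependency preservation: the restricted closure of {J} across the fragments never reaches {F, G}, so J → F, G cannot be enforced without a join — not preserved.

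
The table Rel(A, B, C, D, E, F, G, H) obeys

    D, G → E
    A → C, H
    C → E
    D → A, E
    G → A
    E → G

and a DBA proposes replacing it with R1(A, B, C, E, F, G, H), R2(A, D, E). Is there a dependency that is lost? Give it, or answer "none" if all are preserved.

D, G → E: restricted closure across fragments reaches E.
A → C, H lies within R1.
C → E lies within R1.
D → A, E lies within R2.
G → A lies within R1.
E → G lies within R1.
Every dependency is enforceable on the fragments, so the decomposition is dependency-preserving.

none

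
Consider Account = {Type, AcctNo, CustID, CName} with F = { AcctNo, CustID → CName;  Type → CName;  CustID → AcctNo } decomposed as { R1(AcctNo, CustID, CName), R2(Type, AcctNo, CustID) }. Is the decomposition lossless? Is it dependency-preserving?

lossless but not dependency-preserving

Lossless test: (AcctNo, CustID)⁺ = {AcctNo, CustID, CName}, which contains all of one fragment — lossless.
Dependency preservation: the restricted closure of {Type} across the fragments never reaches {CName}, so Type → CName cannot be enforced without a join — not preserved.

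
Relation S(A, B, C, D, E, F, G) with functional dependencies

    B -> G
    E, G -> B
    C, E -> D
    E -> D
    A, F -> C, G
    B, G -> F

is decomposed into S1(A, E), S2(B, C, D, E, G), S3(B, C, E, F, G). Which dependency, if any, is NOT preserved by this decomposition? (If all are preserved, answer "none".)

A, F -> C, G

Check A, F → C, G: no single fragment contains all of {A, C, F, G}, and the restricted closure of {A, F} across the fragments never reaches {C, G}.
B → G is preserved.
E, G → B is preserved.
C, E → D is preserved.
E → D is preserved.
B, G → F is preserved.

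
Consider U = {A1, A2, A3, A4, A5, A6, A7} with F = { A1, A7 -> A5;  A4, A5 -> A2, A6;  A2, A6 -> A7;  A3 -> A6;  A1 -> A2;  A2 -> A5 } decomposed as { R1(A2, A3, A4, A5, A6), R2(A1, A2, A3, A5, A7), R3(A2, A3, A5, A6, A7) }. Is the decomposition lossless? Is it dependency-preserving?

Lossless test (chase): Rows 1 and 3 agree on A2, A6; apply A2, A6→A7 and equate their A7 entries. Rows 1 and 2 agree on A3; apply A3→A6 and equate their A6 entries. No row becomes fully distinguished — the join is lossy.
Dependency preservation: every FD's attributes lie within a single fragment, so each can be enforced locally — preserved.

lossy but dependency-preserving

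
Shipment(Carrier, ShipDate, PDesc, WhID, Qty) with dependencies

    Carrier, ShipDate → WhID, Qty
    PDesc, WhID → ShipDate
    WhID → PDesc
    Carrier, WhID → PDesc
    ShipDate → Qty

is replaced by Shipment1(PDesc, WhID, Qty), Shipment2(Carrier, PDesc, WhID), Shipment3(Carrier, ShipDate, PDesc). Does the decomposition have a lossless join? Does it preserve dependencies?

Lossless test (chase): Rows 1 and 2 agree on PDesc, WhID; apply PDesc, WhID→ShipDate and equate their ShipDate entries. Rows 1 and 2 agree on ShipDate; apply ShipDate→Qty and equate their Qty entries. No row becomes fully distinguished — the join is lossy.
Dependency preservation: the restricted closure of {Carrier, ShipDate} across the fragments never reaches {WhID, Qty}, so Carrier, ShipDate → WhID, Qty cannot be enforced without a join — not preserved.

lossy and not dependency-preserving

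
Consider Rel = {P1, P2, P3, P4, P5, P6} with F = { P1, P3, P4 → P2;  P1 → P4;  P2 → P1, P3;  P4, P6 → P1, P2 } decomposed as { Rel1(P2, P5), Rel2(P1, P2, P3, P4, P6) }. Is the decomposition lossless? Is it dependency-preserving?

Lossless test: (P2)⁺ = {P1, P2, P3, P4}, which is a superkey of neither fragment — lossy.
Dependency preservation: every FD's attributes lie within a single fragment, so each can be enforced locally — preserved.

lossy but dependency-preserving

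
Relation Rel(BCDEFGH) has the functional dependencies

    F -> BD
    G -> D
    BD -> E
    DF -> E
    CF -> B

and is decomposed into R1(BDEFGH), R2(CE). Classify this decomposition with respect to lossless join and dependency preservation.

lossy but dependency-preserving

Lossless test: (E)⁺ = {E}, which is a superkey of neither fragment — lossy.
Dependency preservation: CF → B is not contained in any single fragment, but the restricted closure of its left-hand side across the fragments still reaches the right-hand side; the remaining FDs each lie inside some fragment. All dependencies are preserved.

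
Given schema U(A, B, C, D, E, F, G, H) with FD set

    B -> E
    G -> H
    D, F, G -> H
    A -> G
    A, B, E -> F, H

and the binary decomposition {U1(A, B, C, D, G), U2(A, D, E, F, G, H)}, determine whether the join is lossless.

No

Common attributes: U1 ∩ U2 = {A, D, G}.
Closure of {A, D, G}: G → H applies, adding H. So (A, D, G)⁺ = {A, D, G, H}.
The closure contains neither all of U1 = {A, B, C, D, G} nor all of U2 = {A, D, E, F, G, H}, so the common attributes are not a superkey of either fragment. The join is lossy.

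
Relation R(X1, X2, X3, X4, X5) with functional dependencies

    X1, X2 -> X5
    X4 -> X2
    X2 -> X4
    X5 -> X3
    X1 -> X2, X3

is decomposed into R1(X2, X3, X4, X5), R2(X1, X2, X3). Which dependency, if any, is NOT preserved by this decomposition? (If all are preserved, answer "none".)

Check X1, X2 → X5: no single fragment contains all of {X1, X2, X5}, and the restricted closure of {X1, X2} across the fragments never reaches {X5}.
X4 → X2 is preserved.
X2 → X4 is preserved.
X5 → X3 is preserved.
X1 → X2, X3 is preserved.

X1, X2 -> X5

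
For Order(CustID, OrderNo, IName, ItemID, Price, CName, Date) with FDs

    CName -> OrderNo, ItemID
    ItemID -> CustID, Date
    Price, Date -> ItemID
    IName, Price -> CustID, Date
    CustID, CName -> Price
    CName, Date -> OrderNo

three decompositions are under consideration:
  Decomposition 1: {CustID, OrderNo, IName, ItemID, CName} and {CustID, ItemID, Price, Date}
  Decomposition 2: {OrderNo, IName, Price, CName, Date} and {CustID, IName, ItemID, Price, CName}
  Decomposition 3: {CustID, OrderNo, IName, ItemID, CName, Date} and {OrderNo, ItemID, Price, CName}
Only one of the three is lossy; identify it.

Decomposition 1

Decomposition 1: common = {CustID, ItemID}, closure = {CustID, ItemID, Date} → lossy.
Decomposition 2: common = {IName, Price, CName}, closure = {CustID, OrderNo, IName, ItemID, Price, CName, Date} → lossless.
Decomposition 3: common = {OrderNo, ItemID, CName}, closure = {CustID, OrderNo, ItemID, Price, CName, Date} → lossless.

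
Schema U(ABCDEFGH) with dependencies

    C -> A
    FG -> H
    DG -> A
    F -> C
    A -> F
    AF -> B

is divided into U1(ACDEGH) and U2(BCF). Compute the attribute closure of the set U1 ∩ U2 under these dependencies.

ABCF

U1 ∩ U2 = {C}.
C → A applies, adding A
A → F applies, adding F
AF → B applies, adding B
Closure: {ABCF}.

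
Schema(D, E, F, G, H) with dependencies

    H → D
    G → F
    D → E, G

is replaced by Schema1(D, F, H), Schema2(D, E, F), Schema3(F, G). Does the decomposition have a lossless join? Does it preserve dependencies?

lossy and not dependency-preserving

Lossless test (chase): Rows 1 and 2 agree on D; apply D→E, G and equate their E, G entries. No row becomes fully distinguished — the join is lossy.
Dependency preservation: the restricted closure of {D} across the fragments never reaches {E, G}, so D → E, G cannot be enforced without a join — not preserved.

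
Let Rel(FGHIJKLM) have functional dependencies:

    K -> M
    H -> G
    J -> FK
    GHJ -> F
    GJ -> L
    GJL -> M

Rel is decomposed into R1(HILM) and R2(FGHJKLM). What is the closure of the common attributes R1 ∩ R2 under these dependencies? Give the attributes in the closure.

R1 ∩ R2 = {HLM}.
H → G applies, adding G
Closure: {GHLM}.

GHLM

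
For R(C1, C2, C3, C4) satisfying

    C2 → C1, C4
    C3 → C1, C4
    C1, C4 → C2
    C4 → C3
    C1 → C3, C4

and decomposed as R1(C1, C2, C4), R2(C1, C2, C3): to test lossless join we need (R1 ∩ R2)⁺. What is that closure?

C1, C2, C3, C4

R1 ∩ R2 = {C1, C2}.
C2 → C1, C4 applies, adding C4
C4 → C3 applies, adding C3
Closure: {C1, C2, C3, C4}.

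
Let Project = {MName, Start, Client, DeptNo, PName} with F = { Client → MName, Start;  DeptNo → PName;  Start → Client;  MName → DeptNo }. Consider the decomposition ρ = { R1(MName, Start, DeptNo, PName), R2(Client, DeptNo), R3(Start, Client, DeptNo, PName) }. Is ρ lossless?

Chase test. Columns are MName, Start, Client, DeptNo, PName; row i has aⱼ where attribute j ∈ Ri, else bᵢⱼ.
Initial tableau (one row per fragment):
  row 1: a1 a2 b13 a4 a5
  row 2: b21 b22 a3 a4 b25
  row 3: b31 a2 a3 a4 a5
Rows 2 and 3 agree on Client; apply Client→MName, Start and equate their MName, Start entries.
Rows 1 and 2 agree on DeptNo; apply DeptNo→PName and equate their PName entries.
Rows 1 and 2 agree on Start; apply Start→Client and equate their Client entries.
Rows 1 and 2 agree on Client; apply Client→MName, Start and equate their MName, Start entries.
Row 1 is now all distinguished symbols — the join is lossless.

Yes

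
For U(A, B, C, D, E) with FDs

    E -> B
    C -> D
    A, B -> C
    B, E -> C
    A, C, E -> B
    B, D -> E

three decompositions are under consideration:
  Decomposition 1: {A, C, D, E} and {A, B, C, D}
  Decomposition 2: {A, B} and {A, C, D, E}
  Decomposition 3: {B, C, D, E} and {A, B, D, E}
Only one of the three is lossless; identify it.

Decomposition 1: common = {A, C, D}, closure = {A, C, D} → lossy.
Decomposition 2: common = {A}, closure = {A} → lossy.
Decomposition 3: common = {B, D, E}, closure = {B, C, D, E} → lossless.

Decomposition 3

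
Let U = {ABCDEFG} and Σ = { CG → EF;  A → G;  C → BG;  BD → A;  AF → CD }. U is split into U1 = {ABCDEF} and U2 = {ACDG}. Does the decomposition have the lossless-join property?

Yes

Common attributes: U1 ∩ U2 = {ACD}.
Closure of {ACD}: A → G applies, adding G; C → BG applies, adding B; CG → EF applies, adding EF. So (ACD)⁺ = {ABCDEFG}.
This closure contains every attribute of U1, so U1 ∩ U2 → U1. The join is lossless.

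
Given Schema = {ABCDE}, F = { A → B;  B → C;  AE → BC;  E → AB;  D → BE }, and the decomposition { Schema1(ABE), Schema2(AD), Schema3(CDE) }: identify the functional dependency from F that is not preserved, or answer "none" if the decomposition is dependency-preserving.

Check B → C: no single fragment contains all of {BC}, and the restricted closure of {B} across the fragments never reaches {C}.
A → B is preserved.
AE → BC is preserved.
E → AB is preserved.
D → BE is preserved.

B → C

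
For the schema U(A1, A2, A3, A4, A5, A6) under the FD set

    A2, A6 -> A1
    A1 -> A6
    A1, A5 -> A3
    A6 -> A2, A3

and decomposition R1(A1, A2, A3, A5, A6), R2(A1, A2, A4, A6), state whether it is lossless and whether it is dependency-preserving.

lossy but dependency-preserving

Lossless test: (A1, A2, A6)⁺ = {A1, A2, A3, A6}, which is a superkey of neither fragment — lossy.
Dependency preservation: every FD's attributes lie within a single fragment, so each can be enforced locally — preserved.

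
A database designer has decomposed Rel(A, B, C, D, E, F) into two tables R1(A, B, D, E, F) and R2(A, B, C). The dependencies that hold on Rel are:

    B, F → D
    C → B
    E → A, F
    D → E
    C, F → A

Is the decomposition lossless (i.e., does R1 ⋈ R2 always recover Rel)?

No

Common attributes: R1 ∩ R2 = {A, B}.
No dependency enlarges {A, B}, so (A, B)⁺ = {A, B}.
The closure contains neither all of R1 = {A, B, D, E, F} nor all of R2 = {A, B, C}, so the common attributes are not a superkey of either fragment. The join is lossy.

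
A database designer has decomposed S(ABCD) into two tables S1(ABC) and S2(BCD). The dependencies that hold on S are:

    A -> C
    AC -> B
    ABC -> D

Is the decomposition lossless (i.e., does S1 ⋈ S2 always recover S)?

No

Common attributes: S1 ∩ S2 = {BC}.
No dependency enlarges {BC}, so (BC)⁺ = {BC}.
The closure contains neither all of S1 = {ABC} nor all of S2 = {BCD}, so the common attributes are not a superkey of either fragment. The join is lossy.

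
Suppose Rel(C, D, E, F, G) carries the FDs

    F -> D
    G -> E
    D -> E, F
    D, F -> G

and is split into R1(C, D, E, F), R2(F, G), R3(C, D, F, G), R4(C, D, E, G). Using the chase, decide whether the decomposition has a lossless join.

Yes

Chase test. Columns are C, D, E, F, G; row i has aⱼ where attribute j ∈ Ri, else bᵢⱼ.
Initial tableau (one row per fragment):
  row 1: a1 a2 a3 a4 b15
  row 2: b21 b22 b23 a4 a5
  row 3: a1 a2 b33 a4 a5
  row 4: a1 a2 a3 b44 a5
Rows 1 and 2 agree on F; apply F→D and equate their D entries.
Rows 2 and 3 agree on G; apply G→E and equate their E entries.
Rows 2 and 4 agree on G; apply G→E and equate their E entries.
Rows 1 and 4 agree on D; apply D→E, F and equate their E, F entries.
Rows 1 and 2 agree on D, F; apply D, F→G and equate their G entries.
Row 1 is now all distinguished symbols — the join is lossless.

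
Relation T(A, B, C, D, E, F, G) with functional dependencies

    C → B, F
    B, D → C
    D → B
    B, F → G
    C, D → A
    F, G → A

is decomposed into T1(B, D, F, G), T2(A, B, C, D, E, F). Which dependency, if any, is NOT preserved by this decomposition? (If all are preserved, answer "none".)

Check F, G → A: no single fragment contains all of {A, F, G}, and the restricted closure of {F, G} across the fragments never reaches {A}.
C → B, F is preserved.
B, D → C is preserved.
D → B is preserved.
B, F → G is preserved.
C, D → A is preserved.

F, G → A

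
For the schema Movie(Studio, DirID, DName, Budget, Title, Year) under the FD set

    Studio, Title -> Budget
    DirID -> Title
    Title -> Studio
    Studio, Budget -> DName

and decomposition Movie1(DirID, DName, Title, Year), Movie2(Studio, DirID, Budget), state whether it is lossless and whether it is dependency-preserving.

Lossless test: (DirID)⁺ = {Studio, DirID, DName, Budget, Title}, which contains all of one fragment — lossless.
Dependency preservation: the restricted closure of {Studio, Title} across the fragments never reaches {Budget}, so Studio, Title → Budget cannot be enforced without a join — not preserved.

lossless but not dependency-preserving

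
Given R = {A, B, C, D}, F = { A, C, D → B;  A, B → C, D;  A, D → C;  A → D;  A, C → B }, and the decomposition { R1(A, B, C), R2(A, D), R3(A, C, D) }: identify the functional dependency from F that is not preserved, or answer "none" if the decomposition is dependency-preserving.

none

A, C, D → B: restricted closure across fragments reaches B.
A, B → C, D: restricted closure across fragments reaches C, D.
A, D → C lies within R3.
A → D lies within R2.
A, C → B lies within R1.
Every dependency is enforceable on the fragments, so the decomposition is dependency-preserving.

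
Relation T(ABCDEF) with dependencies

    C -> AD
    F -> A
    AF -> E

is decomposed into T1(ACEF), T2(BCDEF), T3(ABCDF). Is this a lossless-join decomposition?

Yes

Chase test. Columns are ABCDEF; row i has aⱼ where attribute j ∈ Ti, else bᵢⱼ.
Initial tableau (one row per fragment):
  row 1: a1 b12 a3 b14 a5 a6
  row 2: b21 a2 a3 a4 a5 a6
  row 3: a1 a2 a3 a4 b35 a6
Rows 1 and 2 agree on C; apply C→AD and equate their AD entries.
Rows 1 and 3 agree on AF; apply AF→E and equate their E entries.
Row 2 is now all distinguished symbols — the join is lossless.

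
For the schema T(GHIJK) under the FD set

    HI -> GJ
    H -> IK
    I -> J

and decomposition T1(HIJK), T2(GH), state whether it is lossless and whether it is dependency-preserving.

lossless and dependency-preserving

Lossless test: (H)⁺ = {GHIJK}, which contains all of one fragment — lossless.
Dependency preservation: HI → GJ is not contained in any single fragment, but the restricted closure of its left-hand side across the fragments still reaches the right-hand side; the remaining FDs each lie inside some fragment. All dependencies are preserved.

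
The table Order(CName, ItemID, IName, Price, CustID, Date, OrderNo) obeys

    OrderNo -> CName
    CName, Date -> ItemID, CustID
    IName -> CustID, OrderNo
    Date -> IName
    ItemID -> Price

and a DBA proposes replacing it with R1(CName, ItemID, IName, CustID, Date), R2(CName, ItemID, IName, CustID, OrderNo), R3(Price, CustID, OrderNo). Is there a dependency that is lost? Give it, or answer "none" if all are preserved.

ItemID -> Price

Check ItemID → Price: no single fragment contains all of {ItemID, Price}, and the restricted closure of {ItemID} across the fragments never reaches {Price}.
OrderNo → CName is preserved.
CName, Date → ItemID, CustID is preserved.
IName → CustID, OrderNo is preserved.
Date → IName is preserved.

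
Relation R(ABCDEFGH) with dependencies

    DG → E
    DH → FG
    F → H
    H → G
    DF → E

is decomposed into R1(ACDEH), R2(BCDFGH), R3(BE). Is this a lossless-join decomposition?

No

Chase test. Columns are ABCDEFGH; row i has aⱼ where attribute j ∈ Ri, else bᵢⱼ.
Initial tableau (one row per fragment):
  row 1: a1 b12 a3 a4 a5 b16 b17 a8
  row 2: b21 a2 a3 a4 b25 a6 a7 a8
  row 3: b31 a2 b33 b34 a5 b36 b37 b38
Rows 1 and 2 agree on DH; apply DH→FG and equate their FG entries.
Rows 1 and 2 agree on DF; apply DF→E and equate their E entries.
No row becomes fully distinguished — the join is lossy.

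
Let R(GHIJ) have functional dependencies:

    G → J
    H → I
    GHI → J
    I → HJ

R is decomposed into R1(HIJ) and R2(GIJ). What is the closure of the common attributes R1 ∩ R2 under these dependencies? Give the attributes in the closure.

R1 ∩ R2 = {IJ}.
I → HJ applies, adding H
Closure: {HIJ}.

HIJ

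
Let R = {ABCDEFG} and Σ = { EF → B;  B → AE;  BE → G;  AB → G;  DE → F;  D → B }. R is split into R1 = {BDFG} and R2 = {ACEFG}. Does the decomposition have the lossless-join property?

No

Common attributes: R1 ∩ R2 = {FG}.
No dependency enlarges {FG}, so (FG)⁺ = {FG}.
The closure contains neither all of R1 = {BDFG} nor all of R2 = {ACEFG}, so the common attributes are not a superkey of either fragment. The join is lossy.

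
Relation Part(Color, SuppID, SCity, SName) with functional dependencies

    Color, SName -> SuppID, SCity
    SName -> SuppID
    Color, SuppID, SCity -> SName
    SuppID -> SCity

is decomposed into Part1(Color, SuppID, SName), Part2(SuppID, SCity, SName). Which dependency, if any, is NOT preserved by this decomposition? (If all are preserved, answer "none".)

Color, SName → SuppID, SCity: restricted closure across fragments reaches SuppID, SCity.
SName → SuppID lies within Part1.
Color, SuppID, SCity → SName: restricted closure across fragments reaches SName.
SuppID → SCity lies within Part2.
Every dependency is enforceable on the fragments, so the decomposition is dependency-preserving.

none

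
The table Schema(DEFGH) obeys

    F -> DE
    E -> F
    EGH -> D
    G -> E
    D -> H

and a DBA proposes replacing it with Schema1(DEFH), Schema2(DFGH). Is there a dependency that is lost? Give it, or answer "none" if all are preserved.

F → DE lies within Schema1.
E → F lies within Schema1.
EGH → D: restricted closure across fragments reaches D.
G → E: restricted closure across fragments reaches E.
D → H lies within Schema1.
Every dependency is enforceable on the fragments, so the decomposition is dependency-preserving.

none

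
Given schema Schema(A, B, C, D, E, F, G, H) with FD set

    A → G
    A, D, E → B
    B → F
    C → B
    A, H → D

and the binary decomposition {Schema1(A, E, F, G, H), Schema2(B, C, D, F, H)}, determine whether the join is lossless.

No

Common attributes: Schema1 ∩ Schema2 = {F, H}.
No dependency enlarges {F, H}, so (F, H)⁺ = {F, H}.
The closure contains neither all of Schema1 = {A, E, F, G, H} nor all of Schema2 = {B, C, D, F, H}, so the common attributes are not a superkey of either fragment. The join is lossy.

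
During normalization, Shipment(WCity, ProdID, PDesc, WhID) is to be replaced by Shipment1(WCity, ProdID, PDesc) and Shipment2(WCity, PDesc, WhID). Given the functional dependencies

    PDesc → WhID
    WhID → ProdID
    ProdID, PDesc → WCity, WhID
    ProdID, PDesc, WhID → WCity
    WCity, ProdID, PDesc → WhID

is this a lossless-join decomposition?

Yes

Common attributes: Shipment1 ∩ Shipment2 = {WCity, PDesc}.
Closure of {WCity, PDesc}: PDesc → WhID applies, adding WhID; WhID → ProdID applies, adding ProdID. So (WCity, PDesc)⁺ = {WCity, ProdID, PDesc, WhID}.
This closure contains every attribute of Shipment1, so Shipment1 ∩ Shipment2 → Shipment1. The join is lossless.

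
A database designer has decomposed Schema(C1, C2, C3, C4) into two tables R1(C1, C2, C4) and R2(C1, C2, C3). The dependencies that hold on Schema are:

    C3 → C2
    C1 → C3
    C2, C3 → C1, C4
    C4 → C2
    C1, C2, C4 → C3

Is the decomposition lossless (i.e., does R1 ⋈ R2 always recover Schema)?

Yes

Common attributes: R1 ∩ R2 = {C1, C2}.
Closure of {C1, C2}: C1 → C3 applies, adding C3; C2, C3 → C1, C4 applies, adding C4. So (C1, C2)⁺ = {C1, C2, C3, C4}.
This closure contains every attribute of R1, so R1 ∩ R2 → R1. The join is lossless.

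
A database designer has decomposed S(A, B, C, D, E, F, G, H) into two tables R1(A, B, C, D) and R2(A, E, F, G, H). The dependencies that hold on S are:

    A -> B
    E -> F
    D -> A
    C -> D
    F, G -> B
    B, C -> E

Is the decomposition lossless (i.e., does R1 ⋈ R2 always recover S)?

No

Common attributes: R1 ∩ R2 = {A}.
Closure of {A}: A → B applies, adding B. So (A)⁺ = {A, B}.
The closure contains neither all of R1 = {A, B, C, D} nor all of R2 = {A, E, F, G, H}, so the common attributes are not a superkey of either fragment. The join is lossy.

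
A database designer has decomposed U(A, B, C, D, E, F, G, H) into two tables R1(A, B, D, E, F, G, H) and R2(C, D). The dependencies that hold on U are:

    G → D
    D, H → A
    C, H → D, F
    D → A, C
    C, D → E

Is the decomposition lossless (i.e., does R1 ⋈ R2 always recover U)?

Yes

Common attributes: R1 ∩ R2 = {D}.
Closure of {D}: D → A, C applies, adding A, C; C, D → E applies, adding E. So (D)⁺ = {A, C, D, E}.
This closure contains every attribute of R2, so R1 ∩ R2 → R2. The join is lossless.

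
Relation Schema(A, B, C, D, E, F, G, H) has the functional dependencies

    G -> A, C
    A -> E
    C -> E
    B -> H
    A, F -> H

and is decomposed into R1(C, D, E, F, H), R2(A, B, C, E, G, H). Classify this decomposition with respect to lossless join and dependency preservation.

Lossless test: (C, E, H)⁺ = {C, E, H}, which is a superkey of neither fragment — lossy.
Dependency preservation: the restricted closure of {A, F} across the fragments never reaches {H}, so A, F → H cannot be enforced without a join — not preserved.

lossy and not dependency-preserving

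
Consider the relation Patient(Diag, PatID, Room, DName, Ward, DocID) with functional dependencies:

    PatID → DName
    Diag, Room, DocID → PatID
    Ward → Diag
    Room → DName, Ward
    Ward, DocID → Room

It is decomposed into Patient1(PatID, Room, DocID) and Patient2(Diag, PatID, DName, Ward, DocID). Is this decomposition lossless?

No

Common attributes: Patient1 ∩ Patient2 = {PatID, DocID}.
Closure of {PatID, DocID}: PatID → DName applies, adding DName. So (PatID, DocID)⁺ = {PatID, DName, DocID}.
The closure contains neither all of Patient1 = {PatID, Room, DocID} nor all of Patient2 = {Diag, PatID, DName, Ward, DocID}, so the common attributes are not a superkey of either fragment. The join is lossy.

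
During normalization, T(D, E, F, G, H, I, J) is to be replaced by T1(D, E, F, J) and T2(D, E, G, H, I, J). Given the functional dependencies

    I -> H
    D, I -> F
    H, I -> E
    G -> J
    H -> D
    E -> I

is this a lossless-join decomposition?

Yes

Common attributes: T1 ∩ T2 = {D, E, J}.
Closure of {D, E, J}: E → I applies, adding I; I → H applies, adding H; D, I → F applies, adding F. So (D, E, J)⁺ = {D, E, F, H, I, J}.
This closure contains every attribute of T1, so T1 ∩ T2 → T1. The join is lossless.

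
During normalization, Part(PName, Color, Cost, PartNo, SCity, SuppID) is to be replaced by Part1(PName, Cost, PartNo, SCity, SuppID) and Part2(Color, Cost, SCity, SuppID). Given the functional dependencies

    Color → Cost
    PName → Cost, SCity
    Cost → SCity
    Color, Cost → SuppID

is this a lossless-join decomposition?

No

Common attributes: Part1 ∩ Part2 = {Cost, SCity, SuppID}.
No dependency enlarges {Cost, SCity, SuppID}, so (Cost, SCity, SuppID)⁺ = {Cost, SCity, SuppID}.
The closure contains neither all of Part1 = {PName, Cost, PartNo, SCity, SuppID} nor all of Part2 = {Color, Cost, SCity, SuppID}, so the common attributes are not a superkey of either fragment. The join is lossy.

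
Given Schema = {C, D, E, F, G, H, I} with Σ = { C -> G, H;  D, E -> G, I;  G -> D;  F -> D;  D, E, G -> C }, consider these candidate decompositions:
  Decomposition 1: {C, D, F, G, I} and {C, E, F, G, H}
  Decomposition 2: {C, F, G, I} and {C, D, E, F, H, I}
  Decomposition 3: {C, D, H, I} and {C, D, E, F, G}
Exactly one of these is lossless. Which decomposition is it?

Decomposition 1: common = {C, F, G}, closure = {C, D, F, G, H} → lossy.
Decomposition 2: common = {C, F, I}, closure = {C, D, F, G, H, I} → lossless.
Decomposition 3: common = {C, D}, closure = {C, D, G, H} → lossy.

Decomposition 2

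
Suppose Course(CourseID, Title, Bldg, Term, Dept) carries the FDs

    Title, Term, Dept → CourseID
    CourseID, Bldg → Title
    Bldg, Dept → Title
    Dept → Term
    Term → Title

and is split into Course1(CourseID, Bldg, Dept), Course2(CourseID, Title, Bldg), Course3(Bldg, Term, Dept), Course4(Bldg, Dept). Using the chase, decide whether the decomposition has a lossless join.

Chase test. Columns are CourseID, Title, Bldg, Term, Dept; row i has aⱼ where attribute j ∈ Coursei, else bᵢⱼ.
Initial tableau (one row per fragment):
  row 1: a1 b12 a3 b14 a5
  row 2: a1 a2 a3 b24 b25
  row 3: b31 b32 a3 a4 a5
  row 4: b41 b42 a3 b44 a5
Rows 1 and 2 agree on CourseID, Bldg; apply CourseID, Bldg→Title and equate their Title entries.
Rows 1 and 3 agree on Bldg, Dept; apply Bldg, Dept→Title and equate their Title entries.
Rows 1 and 4 agree on Bldg, Dept; apply Bldg, Dept→Title and equate their Title entries.
Rows 1 and 3 agree on Dept; apply Dept→Term and equate their Term entries.
Rows 1 and 4 agree on Dept; apply Dept→Term and equate their Term entries.
Rows 1 and 3 agree on Title, Term, Dept; apply Title, Term, Dept→CourseID and equate their CourseID entries.
Rows 1 and 4 agree on Title, Term, Dept; apply Title, Term, Dept→CourseID and equate their CourseID entries.
Row 1 is now all distinguished symbols — the join is lossless.

Yes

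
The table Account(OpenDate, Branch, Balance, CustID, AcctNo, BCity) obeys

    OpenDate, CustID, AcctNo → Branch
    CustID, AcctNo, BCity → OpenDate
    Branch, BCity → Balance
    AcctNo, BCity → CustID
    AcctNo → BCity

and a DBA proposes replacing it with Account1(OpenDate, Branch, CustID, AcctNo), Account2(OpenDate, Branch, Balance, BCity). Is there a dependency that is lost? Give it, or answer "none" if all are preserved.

Check AcctNo → BCity: no single fragment contains all of {AcctNo, BCity}, and the restricted closure of {AcctNo} across the fragments never reaches {BCity}.
OpenDate, CustID, AcctNo → Branch is preserved.
CustID, AcctNo, BCity → OpenDate is preserved.
Branch, BCity → Balance is preserved.
AcctNo, BCity → CustID is preserved.

AcctNo → BCity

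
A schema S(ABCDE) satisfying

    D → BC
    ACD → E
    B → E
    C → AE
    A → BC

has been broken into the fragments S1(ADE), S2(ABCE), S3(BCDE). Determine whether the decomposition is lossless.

Yes

Chase test. Columns are ABCDE; row i has aⱼ where attribute j ∈ Si, else bᵢⱼ.
Initial tableau (one row per fragment):
  row 1: a1 b12 b13 a4 a5
  row 2: a1 a2 a3 b24 a5
  row 3: b31 a2 a3 a4 a5
Rows 1 and 3 agree on D; apply D→BC and equate their BC entries.
Rows 1 and 3 agree on C; apply C→AE and equate their AE entries.
Row 1 is now all distinguished symbols — the join is lossless.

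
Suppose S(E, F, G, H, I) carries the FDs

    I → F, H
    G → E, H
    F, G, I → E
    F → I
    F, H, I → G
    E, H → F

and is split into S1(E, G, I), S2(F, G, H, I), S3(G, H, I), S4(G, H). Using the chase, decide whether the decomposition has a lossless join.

Yes

Chase test. Columns are E, F, G, H, I; row i has aⱼ where attribute j ∈ Si, else bᵢⱼ.
Initial tableau (one row per fragment):
  row 1: a1 b12 a3 b14 a5
  row 2: b21 a2 a3 a4 a5
  row 3: b31 b32 a3 a4 a5
  row 4: b41 b42 a3 a4 b45
Rows 1 and 2 agree on I; apply I→F, H and equate their F, H entries.
Rows 1 and 3 agree on I; apply I→F, H and equate their F, H entries.
Rows 1 and 2 agree on G; apply G→E, H and equate their E, H entries.
Rows 1 and 3 agree on G; apply G→E, H and equate their E, H entries.
Rows 1 and 4 agree on G; apply G→E, H and equate their E, H entries.
Rows 1 and 4 agree on E, H; apply E, H→F and equate their F entries.
Rows 1 and 4 agree on F; apply F→I and equate their I entries.
Row 1 is now all distinguished symbols — the join is lossless.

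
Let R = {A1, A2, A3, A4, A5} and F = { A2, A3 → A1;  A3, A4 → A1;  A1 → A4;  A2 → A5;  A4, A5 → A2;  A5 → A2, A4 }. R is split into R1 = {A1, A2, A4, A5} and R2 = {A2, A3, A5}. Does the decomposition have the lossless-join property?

Common attributes: R1 ∩ R2 = {A2, A5}.
Closure of {A2, A5}: A5 → A2, A4 applies, adding A4. So (A2, A5)⁺ = {A2, A4, A5}.
The closure contains neither all of R1 = {A1, A2, A4, A5} nor all of R2 = {A2, A3, A5}, so the common attributes are not a superkey of either fragment. The join is lossy.

No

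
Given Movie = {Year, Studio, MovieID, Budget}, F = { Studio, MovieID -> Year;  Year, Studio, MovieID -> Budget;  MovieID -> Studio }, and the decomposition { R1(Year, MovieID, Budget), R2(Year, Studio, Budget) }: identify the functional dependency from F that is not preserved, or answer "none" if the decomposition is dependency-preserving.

MovieID -> Studio

Check MovieID → Studio: no single fragment contains all of {Studio, MovieID}, and the restricted closure of {MovieID} across the fragments never reaches {Studio}.
Studio, MovieID → Year is preserved.
Year, Studio, MovieID → Budget is preserved.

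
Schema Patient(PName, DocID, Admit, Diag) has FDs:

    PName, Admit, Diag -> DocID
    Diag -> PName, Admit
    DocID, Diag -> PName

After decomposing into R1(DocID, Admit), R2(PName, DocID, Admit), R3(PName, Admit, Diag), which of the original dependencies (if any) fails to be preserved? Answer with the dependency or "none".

PName, Admit, Diag -> DocID

Check PName, Admit, Diag → DocID: no single fragment contains all of {PName, DocID, Admit, Diag}, and the restricted closure of {PName, Admit, Diag} across the fragments never reaches {DocID}.
Diag → PName, Admit is preserved.
DocID, Diag → PName is preserved.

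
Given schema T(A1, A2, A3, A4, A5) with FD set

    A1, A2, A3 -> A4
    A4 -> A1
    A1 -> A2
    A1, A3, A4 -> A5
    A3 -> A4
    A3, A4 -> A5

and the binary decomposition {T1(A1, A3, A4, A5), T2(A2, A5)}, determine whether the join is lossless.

Common attributes: T1 ∩ T2 = {A5}.
No dependency enlarges {A5}, so (A5)⁺ = {A5}.
The closure contains neither all of T1 = {A1, A3, A4, A5} nor all of T2 = {A2, A5}, so the common attributes are not a superkey of either fragment. The join is lossy.

No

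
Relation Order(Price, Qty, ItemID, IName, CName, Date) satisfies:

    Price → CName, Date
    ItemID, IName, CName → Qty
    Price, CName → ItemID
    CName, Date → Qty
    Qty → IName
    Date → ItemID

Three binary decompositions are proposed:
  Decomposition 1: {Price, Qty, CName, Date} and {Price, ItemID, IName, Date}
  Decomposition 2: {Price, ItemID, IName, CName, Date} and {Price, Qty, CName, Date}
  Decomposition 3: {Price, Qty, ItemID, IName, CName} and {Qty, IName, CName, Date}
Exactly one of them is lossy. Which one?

Decomposition 1: common = {Price, Date}, closure = {Price, Qty, ItemID, IName, CName, Date} → lossless.
Decomposition 2: common = {Price, CName, Date}, closure = {Price, Qty, ItemID, IName, CName, Date} → lossless.
Decomposition 3: common = {Qty, IName, CName}, closure = {Qty, IName, CName} → lossy.

Decomposition 3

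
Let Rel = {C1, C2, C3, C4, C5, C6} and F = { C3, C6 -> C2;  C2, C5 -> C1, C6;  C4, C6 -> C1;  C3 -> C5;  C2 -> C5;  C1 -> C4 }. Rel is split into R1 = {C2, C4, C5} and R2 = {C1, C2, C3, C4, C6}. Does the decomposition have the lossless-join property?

Yes

Common attributes: R1 ∩ R2 = {C2, C4}.
Closure of {C2, C4}: C2 → C5 applies, adding C5; C2, C5 → C1, C6 applies, adding C1, C6. So (C2, C4)⁺ = {C1, C2, C4, C5, C6}.
This closure contains every attribute of R1, so R1 ∩ R2 → R1. The join is lossless.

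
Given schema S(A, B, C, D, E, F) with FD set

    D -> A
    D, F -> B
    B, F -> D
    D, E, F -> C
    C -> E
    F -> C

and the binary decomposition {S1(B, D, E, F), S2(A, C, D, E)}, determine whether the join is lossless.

Common attributes: S1 ∩ S2 = {D, E}.
Closure of {D, E}: D → A applies, adding A. So (D, E)⁺ = {A, D, E}.
The closure contains neither all of S1 = {B, D, E, F} nor all of S2 = {A, C, D, E}, so the common attributes are not a superkey of either fragment. The join is lossy.

No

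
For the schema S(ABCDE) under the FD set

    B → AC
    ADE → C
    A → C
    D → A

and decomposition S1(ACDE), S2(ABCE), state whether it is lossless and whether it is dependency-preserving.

Lossless test: (ACE)⁺ = {ACE}, which is a superkey of neither fragment — lossy.
Dependency preservation: every FD's attributes lie within a single fragment, so each can be enforced locally — preserved.

lossy but dependency-preserving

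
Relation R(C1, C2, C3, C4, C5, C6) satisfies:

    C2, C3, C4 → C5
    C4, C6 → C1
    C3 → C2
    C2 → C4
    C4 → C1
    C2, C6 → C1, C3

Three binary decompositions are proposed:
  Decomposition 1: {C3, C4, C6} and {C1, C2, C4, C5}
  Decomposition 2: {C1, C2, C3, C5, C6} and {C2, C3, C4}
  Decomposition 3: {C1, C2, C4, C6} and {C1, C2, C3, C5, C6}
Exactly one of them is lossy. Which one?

Decomposition 1

Decomposition 1: common = {C4}, closure = {C1, C4} → lossy.
Decomposition 2: common = {C2, C3}, closure = {C1, C2, C3, C4, C5} → lossless.
Decomposition 3: common = {C1, C2, C6}, closure = {C1, C2, C3, C4, C5, C6} → lossless.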